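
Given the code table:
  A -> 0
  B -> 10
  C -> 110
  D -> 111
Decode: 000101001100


Decoding:
0 -> A
0 -> A
0 -> A
10 -> B
10 -> B
0 -> A
110 -> C
0 -> A


Result: AAABBACA


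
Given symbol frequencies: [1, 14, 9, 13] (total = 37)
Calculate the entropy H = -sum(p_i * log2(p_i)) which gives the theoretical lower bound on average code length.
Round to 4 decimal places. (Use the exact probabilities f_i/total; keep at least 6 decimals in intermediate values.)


Per-symbol terms -p_i * log2(p_i) with p_i = f_i/37:
  p = 1/37 = 0.027027: log2(p) = -5.209453, -p*log2(p) = 0.140796
  p = 14/37 = 0.378378: log2(p) = -1.402098, -p*log2(p) = 0.530524
  p = 9/37 = 0.243243: log2(p) = -2.039528, -p*log2(p) = 0.496101
  p = 13/37 = 0.351351: log2(p) = -1.509014, -p*log2(p) = 0.530194
H = 0.140796 + 0.530524 + 0.496101 + 0.530194 = 1.697615

H = 1.6976 bits/symbol


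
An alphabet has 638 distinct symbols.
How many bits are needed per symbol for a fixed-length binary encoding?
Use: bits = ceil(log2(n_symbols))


log2(638) = 9.3174
Bracket: 2^9 = 512 < 638 <= 2^10 = 1024
So ceil(log2(638)) = 10

bits = ceil(log2(638)) = ceil(9.3174) = 10 bits


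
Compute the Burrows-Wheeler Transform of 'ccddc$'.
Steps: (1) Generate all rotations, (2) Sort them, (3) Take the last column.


Rotations (sorted):
  0: $ccddc -> last char: c
  1: c$ccdd -> last char: d
  2: ccddc$ -> last char: $
  3: cddc$c -> last char: c
  4: dc$ccd -> last char: d
  5: ddc$cc -> last char: c


BWT = cd$cdc


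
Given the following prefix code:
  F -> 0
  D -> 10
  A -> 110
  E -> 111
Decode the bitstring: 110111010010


Decoding step by step:
Bits 110 -> A
Bits 111 -> E
Bits 0 -> F
Bits 10 -> D
Bits 0 -> F
Bits 10 -> D


Decoded message: AEFDFD


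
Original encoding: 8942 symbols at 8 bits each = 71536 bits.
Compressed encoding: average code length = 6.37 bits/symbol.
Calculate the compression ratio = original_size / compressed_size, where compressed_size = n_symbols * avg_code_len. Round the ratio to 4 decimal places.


original_size = n_symbols * orig_bits = 8942 * 8 = 71536 bits
compressed_size = n_symbols * avg_code_len = 8942 * 6.37 = 56960.54 bits
ratio = original_size / compressed_size = 71536 / 56960.54 = 1.2559

Compression ratio = 1.2559


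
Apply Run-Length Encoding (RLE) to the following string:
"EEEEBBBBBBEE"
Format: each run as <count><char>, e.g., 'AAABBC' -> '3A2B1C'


Scanning runs left to right:
  i=0: run of 'E' x 4 -> '4E'
  i=4: run of 'B' x 6 -> '6B'
  i=10: run of 'E' x 2 -> '2E'

RLE = 4E6B2E


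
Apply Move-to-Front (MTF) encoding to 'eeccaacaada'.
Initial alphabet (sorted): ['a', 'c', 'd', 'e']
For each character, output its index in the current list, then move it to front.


MTF encoding:
'e': index 3 in ['a', 'c', 'd', 'e'] -> ['e', 'a', 'c', 'd']
'e': index 0 in ['e', 'a', 'c', 'd'] -> ['e', 'a', 'c', 'd']
'c': index 2 in ['e', 'a', 'c', 'd'] -> ['c', 'e', 'a', 'd']
'c': index 0 in ['c', 'e', 'a', 'd'] -> ['c', 'e', 'a', 'd']
'a': index 2 in ['c', 'e', 'a', 'd'] -> ['a', 'c', 'e', 'd']
'a': index 0 in ['a', 'c', 'e', 'd'] -> ['a', 'c', 'e', 'd']
'c': index 1 in ['a', 'c', 'e', 'd'] -> ['c', 'a', 'e', 'd']
'a': index 1 in ['c', 'a', 'e', 'd'] -> ['a', 'c', 'e', 'd']
'a': index 0 in ['a', 'c', 'e', 'd'] -> ['a', 'c', 'e', 'd']
'd': index 3 in ['a', 'c', 'e', 'd'] -> ['d', 'a', 'c', 'e']
'a': index 1 in ['d', 'a', 'c', 'e'] -> ['a', 'd', 'c', 'e']


Output: [3, 0, 2, 0, 2, 0, 1, 1, 0, 3, 1]


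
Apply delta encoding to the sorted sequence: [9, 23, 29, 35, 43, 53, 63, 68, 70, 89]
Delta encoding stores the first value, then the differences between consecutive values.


First value: 9
Deltas:
  23 - 9 = 14
  29 - 23 = 6
  35 - 29 = 6
  43 - 35 = 8
  53 - 43 = 10
  63 - 53 = 10
  68 - 63 = 5
  70 - 68 = 2
  89 - 70 = 19


Delta encoded: [9, 14, 6, 6, 8, 10, 10, 5, 2, 19]


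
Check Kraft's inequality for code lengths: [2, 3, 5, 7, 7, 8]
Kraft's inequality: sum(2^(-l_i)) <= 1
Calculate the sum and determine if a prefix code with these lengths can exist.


Sum = 2^(-2) + 2^(-3) + 2^(-5) + 2^(-7) + 2^(-7) + 2^(-8)
    = 0.25 + 0.125 + 0.03125 + 0.0078125 + 0.0078125 + 0.00390625
    = 109/256 = 0.42578125
Since 0.42578125 <= 1, Kraft's inequality IS satisfied.
A prefix code with these lengths CAN exist.

Kraft sum = 0.42578125. Satisfied.


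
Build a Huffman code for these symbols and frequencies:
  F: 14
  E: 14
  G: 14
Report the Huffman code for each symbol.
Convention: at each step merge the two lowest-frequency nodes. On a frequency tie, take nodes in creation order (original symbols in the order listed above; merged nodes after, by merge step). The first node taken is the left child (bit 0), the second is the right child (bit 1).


Huffman tree construction:
Step 1: Merge F(14) + E(14) = 28
Step 2: Merge G(14) + (F+E)(28) = 42
Read each symbol's code off the tree from the root (left child = 0, right child = 1).

Codes:
  F: 10 (length 2)
  E: 11 (length 2)
  G: 0 (length 1)
Average code length: 70/42 = 1.6667 bits/symbol


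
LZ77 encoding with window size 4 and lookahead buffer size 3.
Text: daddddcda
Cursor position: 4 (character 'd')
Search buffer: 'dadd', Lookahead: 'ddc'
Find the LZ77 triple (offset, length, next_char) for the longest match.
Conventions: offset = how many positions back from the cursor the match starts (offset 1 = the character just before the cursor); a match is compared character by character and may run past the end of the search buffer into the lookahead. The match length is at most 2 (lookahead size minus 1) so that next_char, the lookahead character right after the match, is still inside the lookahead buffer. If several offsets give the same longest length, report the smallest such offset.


Try each offset into the search buffer:
  offset=1 (pos 3, char 'd'): match length 2
  offset=2 (pos 2, char 'd'): match length 2
  offset=3 (pos 1, char 'a'): match length 0
  offset=4 (pos 0, char 'd'): match length 1
Longest match has length 2, found at offsets 1, 2; take the smallest, offset 1.
next_char = character at position 4 + 2 = 6 -> 'c'

Best match: offset=1, length=2 (matching 'dd' starting at position 3)
LZ77 triple: (1, 2, 'c')


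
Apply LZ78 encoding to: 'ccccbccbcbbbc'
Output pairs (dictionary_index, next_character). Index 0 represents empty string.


LZ78 encoding steps:
Dictionary: {0: ''}
Step 1: w='' (idx 0), next='c' -> output (0, 'c'), add 'c' as idx 1
Step 2: w='c' (idx 1), next='c' -> output (1, 'c'), add 'cc' as idx 2
Step 3: w='c' (idx 1), next='b' -> output (1, 'b'), add 'cb' as idx 3
Step 4: w='cc' (idx 2), next='b' -> output (2, 'b'), add 'ccb' as idx 4
Step 5: w='cb' (idx 3), next='b' -> output (3, 'b'), add 'cbb' as idx 5
Step 6: w='' (idx 0), next='b' -> output (0, 'b'), add 'b' as idx 6
Step 7: w='c' (idx 1), end of input -> output (1, '')


Encoded: [(0, 'c'), (1, 'c'), (1, 'b'), (2, 'b'), (3, 'b'), (0, 'b'), (1, '')]


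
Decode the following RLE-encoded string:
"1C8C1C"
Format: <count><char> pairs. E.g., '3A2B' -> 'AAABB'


Expanding each <count><char> pair:
  1C -> 'C'
  8C -> 'CCCCCCCC'
  1C -> 'C'

Decoded = CCCCCCCCCC


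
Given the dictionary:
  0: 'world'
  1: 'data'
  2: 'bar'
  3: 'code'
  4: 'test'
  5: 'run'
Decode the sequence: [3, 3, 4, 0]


Look up each index in the dictionary:
  3 -> 'code'
  3 -> 'code'
  4 -> 'test'
  0 -> 'world'

Decoded: "code code test world"


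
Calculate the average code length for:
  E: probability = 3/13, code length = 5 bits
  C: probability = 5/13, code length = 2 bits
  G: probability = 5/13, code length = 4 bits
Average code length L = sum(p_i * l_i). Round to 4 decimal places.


Weighted contributions p_i * l_i:
  E: (3/13) * 5 = 15/13
  C: (5/13) * 2 = 10/13
  G: (5/13) * 4 = 20/13
Sum = (15 + 10 + 20)/13 = 45/13

L = 45/13 = 3.4615 bits/symbol


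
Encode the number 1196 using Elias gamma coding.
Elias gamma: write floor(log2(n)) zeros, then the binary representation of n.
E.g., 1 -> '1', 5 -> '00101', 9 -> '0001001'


num_bits = floor(log2(1196)) + 1 = 11
leading_zeros = num_bits - 1 = 10
binary(1196) = 10010101100

Elias gamma(1196) = '0000000000' + '10010101100' = 000000000010010101100 (21 bits)


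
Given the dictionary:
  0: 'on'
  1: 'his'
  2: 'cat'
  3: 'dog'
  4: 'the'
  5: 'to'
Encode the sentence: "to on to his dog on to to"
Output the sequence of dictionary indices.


Look up each word in the dictionary:
  'to' -> 5
  'on' -> 0
  'to' -> 5
  'his' -> 1
  'dog' -> 3
  'on' -> 0
  'to' -> 5
  'to' -> 5

Encoded: [5, 0, 5, 1, 3, 0, 5, 5]


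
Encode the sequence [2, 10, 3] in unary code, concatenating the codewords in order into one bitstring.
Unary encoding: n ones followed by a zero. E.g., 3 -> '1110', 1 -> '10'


Encode each number as n ones followed by a terminating 0:
  2 -> 110 (3 bits)
  10 -> 11111111110 (11 bits)
  3 -> 1110 (4 bits)
Total length = 3 + 11 + 4 = 18 bits.

Unary([2, 10, 3]) = 110111111111101110 (18 bits)


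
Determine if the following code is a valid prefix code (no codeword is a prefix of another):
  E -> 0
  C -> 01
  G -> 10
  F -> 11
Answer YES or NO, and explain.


Checking each pair (does one codeword prefix another?):
  E='0' vs C='01': prefix -- VIOLATION

NO -- this is NOT a valid prefix code. E (0) is a prefix of C (01).


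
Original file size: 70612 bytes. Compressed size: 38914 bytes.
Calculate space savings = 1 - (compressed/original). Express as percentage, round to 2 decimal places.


ratio = compressed/original = 38914/70612 = 0.551096
savings = 1 - ratio = 1 - 0.551096 = 0.448904
as a percentage: 0.448904 * 100 = 44.89%

Space savings = 1 - 38914/70612 = 44.89%


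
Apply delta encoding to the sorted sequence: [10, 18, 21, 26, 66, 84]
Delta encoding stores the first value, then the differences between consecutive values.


First value: 10
Deltas:
  18 - 10 = 8
  21 - 18 = 3
  26 - 21 = 5
  66 - 26 = 40
  84 - 66 = 18


Delta encoded: [10, 8, 3, 5, 40, 18]


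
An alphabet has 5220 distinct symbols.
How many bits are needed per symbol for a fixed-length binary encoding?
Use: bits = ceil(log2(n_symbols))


log2(5220) = 12.3498
Bracket: 2^12 = 4096 < 5220 <= 2^13 = 8192
So ceil(log2(5220)) = 13

bits = ceil(log2(5220)) = ceil(12.3498) = 13 bits


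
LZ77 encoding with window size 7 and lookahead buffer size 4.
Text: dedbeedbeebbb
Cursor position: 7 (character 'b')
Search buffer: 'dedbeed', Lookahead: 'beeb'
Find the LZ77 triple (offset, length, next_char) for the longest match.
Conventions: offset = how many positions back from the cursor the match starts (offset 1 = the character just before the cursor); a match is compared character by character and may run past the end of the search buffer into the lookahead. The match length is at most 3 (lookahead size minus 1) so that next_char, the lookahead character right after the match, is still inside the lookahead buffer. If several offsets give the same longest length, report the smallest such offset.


Try each offset into the search buffer:
  offset=1 (pos 6, char 'd'): match length 0
  offset=2 (pos 5, char 'e'): match length 0
  offset=3 (pos 4, char 'e'): match length 0
  offset=4 (pos 3, char 'b'): match length 3
  offset=5 (pos 2, char 'd'): match length 0
  offset=6 (pos 1, char 'e'): match length 0
  offset=7 (pos 0, char 'd'): match length 0
Longest match has length 3 at offset 4.
next_char = character at position 7 + 3 = 10 -> 'b'

Best match: offset=4, length=3 (matching 'bee' starting at position 3)
LZ77 triple: (4, 3, 'b')


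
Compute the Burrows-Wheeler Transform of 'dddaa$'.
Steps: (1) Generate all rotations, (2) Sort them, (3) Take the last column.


Rotations (sorted):
  0: $dddaa -> last char: a
  1: a$ddda -> last char: a
  2: aa$ddd -> last char: d
  3: daa$dd -> last char: d
  4: ddaa$d -> last char: d
  5: dddaa$ -> last char: $


BWT = aaddd$


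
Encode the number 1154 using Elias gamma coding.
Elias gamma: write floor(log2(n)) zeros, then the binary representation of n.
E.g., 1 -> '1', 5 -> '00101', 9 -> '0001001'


num_bits = floor(log2(1154)) + 1 = 11
leading_zeros = num_bits - 1 = 10
binary(1154) = 10010000010

Elias gamma(1154) = '0000000000' + '10010000010' = 000000000010010000010 (21 bits)


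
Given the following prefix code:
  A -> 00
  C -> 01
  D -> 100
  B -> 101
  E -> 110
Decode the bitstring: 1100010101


Decoding step by step:
Bits 110 -> E
Bits 00 -> A
Bits 101 -> B
Bits 01 -> C


Decoded message: EABC


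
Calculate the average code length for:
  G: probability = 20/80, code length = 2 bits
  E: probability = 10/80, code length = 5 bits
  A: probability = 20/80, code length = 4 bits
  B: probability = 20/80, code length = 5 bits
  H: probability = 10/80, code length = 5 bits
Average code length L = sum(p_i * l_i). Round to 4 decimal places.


Weighted contributions p_i * l_i:
  G: (20/80) * 2 = 40/80
  E: (10/80) * 5 = 50/80
  A: (20/80) * 4 = 80/80
  B: (20/80) * 5 = 100/80
  H: (10/80) * 5 = 50/80
Sum = (40 + 50 + 80 + 100 + 50)/80 = 320/80

L = 320/80 = 4.0000 bits/symbol


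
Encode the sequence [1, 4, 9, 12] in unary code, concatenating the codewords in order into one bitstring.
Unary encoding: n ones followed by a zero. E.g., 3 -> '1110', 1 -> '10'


Encode each number as n ones followed by a terminating 0:
  1 -> 10 (2 bits)
  4 -> 11110 (5 bits)
  9 -> 1111111110 (10 bits)
  12 -> 1111111111110 (13 bits)
Total length = 2 + 5 + 10 + 13 = 30 bits.

Unary([1, 4, 9, 12]) = 101111011111111101111111111110 (30 bits)


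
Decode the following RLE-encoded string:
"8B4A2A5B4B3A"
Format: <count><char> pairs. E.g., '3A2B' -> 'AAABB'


Expanding each <count><char> pair:
  8B -> 'BBBBBBBB'
  4A -> 'AAAA'
  2A -> 'AA'
  5B -> 'BBBBB'
  4B -> 'BBBB'
  3A -> 'AAA'

Decoded = BBBBBBBBAAAAAABBBBBBBBBAAA


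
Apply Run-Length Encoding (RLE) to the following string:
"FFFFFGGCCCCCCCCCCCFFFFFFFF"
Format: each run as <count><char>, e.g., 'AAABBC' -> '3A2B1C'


Scanning runs left to right:
  i=0: run of 'F' x 5 -> '5F'
  i=5: run of 'G' x 2 -> '2G'
  i=7: run of 'C' x 11 -> '11C'
  i=18: run of 'F' x 8 -> '8F'

RLE = 5F2G11C8F


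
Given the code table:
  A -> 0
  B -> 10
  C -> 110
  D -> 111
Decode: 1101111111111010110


Decoding:
110 -> C
111 -> D
111 -> D
111 -> D
10 -> B
10 -> B
110 -> C


Result: CDDDBBC


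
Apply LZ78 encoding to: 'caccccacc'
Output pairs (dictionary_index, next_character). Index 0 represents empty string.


LZ78 encoding steps:
Dictionary: {0: ''}
Step 1: w='' (idx 0), next='c' -> output (0, 'c'), add 'c' as idx 1
Step 2: w='' (idx 0), next='a' -> output (0, 'a'), add 'a' as idx 2
Step 3: w='c' (idx 1), next='c' -> output (1, 'c'), add 'cc' as idx 3
Step 4: w='cc' (idx 3), next='a' -> output (3, 'a'), add 'cca' as idx 4
Step 5: w='cc' (idx 3), end of input -> output (3, '')


Encoded: [(0, 'c'), (0, 'a'), (1, 'c'), (3, 'a'), (3, '')]


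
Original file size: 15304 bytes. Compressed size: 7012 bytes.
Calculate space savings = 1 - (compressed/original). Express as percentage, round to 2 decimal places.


ratio = compressed/original = 7012/15304 = 0.458181
savings = 1 - ratio = 1 - 0.458181 = 0.541819
as a percentage: 0.541819 * 100 = 54.18%

Space savings = 1 - 7012/15304 = 54.18%


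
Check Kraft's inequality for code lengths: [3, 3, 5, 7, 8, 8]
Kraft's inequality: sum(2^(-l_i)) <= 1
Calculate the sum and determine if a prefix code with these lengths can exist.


Sum = 2^(-3) + 2^(-3) + 2^(-5) + 2^(-7) + 2^(-8) + 2^(-8)
    = 0.125 + 0.125 + 0.03125 + 0.0078125 + 0.00390625 + 0.00390625
    = 76/256 = 0.296875
Since 0.296875 <= 1, Kraft's inequality IS satisfied.
A prefix code with these lengths CAN exist.

Kraft sum = 0.296875. Satisfied.


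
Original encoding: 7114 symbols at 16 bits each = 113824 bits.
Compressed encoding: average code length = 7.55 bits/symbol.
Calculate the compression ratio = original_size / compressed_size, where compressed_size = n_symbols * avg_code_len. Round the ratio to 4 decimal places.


original_size = n_symbols * orig_bits = 7114 * 16 = 113824 bits
compressed_size = n_symbols * avg_code_len = 7114 * 7.55 = 53710.7 bits
ratio = original_size / compressed_size = 113824 / 53710.7 = 2.1192

Compression ratio = 2.1192


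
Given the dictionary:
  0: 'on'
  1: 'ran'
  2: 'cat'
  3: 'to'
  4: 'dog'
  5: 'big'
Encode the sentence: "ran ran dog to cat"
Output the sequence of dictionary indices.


Look up each word in the dictionary:
  'ran' -> 1
  'ran' -> 1
  'dog' -> 4
  'to' -> 3
  'cat' -> 2

Encoded: [1, 1, 4, 3, 2]


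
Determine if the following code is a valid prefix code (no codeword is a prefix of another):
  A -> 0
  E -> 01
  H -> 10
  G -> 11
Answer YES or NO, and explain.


Checking each pair (does one codeword prefix another?):
  A='0' vs E='01': prefix -- VIOLATION

NO -- this is NOT a valid prefix code. A (0) is a prefix of E (01).


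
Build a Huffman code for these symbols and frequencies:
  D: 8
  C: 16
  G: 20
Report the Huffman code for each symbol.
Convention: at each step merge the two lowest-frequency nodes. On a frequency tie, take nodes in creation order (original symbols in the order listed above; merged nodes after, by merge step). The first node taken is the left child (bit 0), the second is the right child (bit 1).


Huffman tree construction:
Step 1: Merge D(8) + C(16) = 24
Step 2: Merge G(20) + (D+C)(24) = 44
Read each symbol's code off the tree from the root (left child = 0, right child = 1).

Codes:
  D: 10 (length 2)
  C: 11 (length 2)
  G: 0 (length 1)
Average code length: 68/44 = 1.5455 bits/symbol


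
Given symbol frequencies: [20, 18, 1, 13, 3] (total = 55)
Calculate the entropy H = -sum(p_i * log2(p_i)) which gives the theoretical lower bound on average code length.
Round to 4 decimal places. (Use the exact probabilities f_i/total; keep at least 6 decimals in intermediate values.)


Per-symbol terms -p_i * log2(p_i) with p_i = f_i/55:
  p = 20/55 = 0.363636: log2(p) = -1.459432, -p*log2(p) = 0.530702
  p = 18/55 = 0.327273: log2(p) = -1.611435, -p*log2(p) = 0.527379
  p = 1/55 = 0.018182: log2(p) = -5.781360, -p*log2(p) = 0.105116
  p = 13/55 = 0.236364: log2(p) = -2.080920, -p*log2(p) = 0.491854
  p = 3/55 = 0.054545: log2(p) = -4.196397, -p*log2(p) = 0.228894
H = 0.530702 + 0.527379 + 0.105116 + 0.491854 + 0.228894 = 1.883945

H = 1.8839 bits/symbol


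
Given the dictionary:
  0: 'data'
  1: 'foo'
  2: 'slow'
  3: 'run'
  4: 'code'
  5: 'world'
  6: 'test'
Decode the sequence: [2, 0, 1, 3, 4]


Look up each index in the dictionary:
  2 -> 'slow'
  0 -> 'data'
  1 -> 'foo'
  3 -> 'run'
  4 -> 'code'

Decoded: "slow data foo run code"


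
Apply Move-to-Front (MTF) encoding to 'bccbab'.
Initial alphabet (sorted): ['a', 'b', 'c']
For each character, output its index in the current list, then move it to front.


MTF encoding:
'b': index 1 in ['a', 'b', 'c'] -> ['b', 'a', 'c']
'c': index 2 in ['b', 'a', 'c'] -> ['c', 'b', 'a']
'c': index 0 in ['c', 'b', 'a'] -> ['c', 'b', 'a']
'b': index 1 in ['c', 'b', 'a'] -> ['b', 'c', 'a']
'a': index 2 in ['b', 'c', 'a'] -> ['a', 'b', 'c']
'b': index 1 in ['a', 'b', 'c'] -> ['b', 'a', 'c']


Output: [1, 2, 0, 1, 2, 1]


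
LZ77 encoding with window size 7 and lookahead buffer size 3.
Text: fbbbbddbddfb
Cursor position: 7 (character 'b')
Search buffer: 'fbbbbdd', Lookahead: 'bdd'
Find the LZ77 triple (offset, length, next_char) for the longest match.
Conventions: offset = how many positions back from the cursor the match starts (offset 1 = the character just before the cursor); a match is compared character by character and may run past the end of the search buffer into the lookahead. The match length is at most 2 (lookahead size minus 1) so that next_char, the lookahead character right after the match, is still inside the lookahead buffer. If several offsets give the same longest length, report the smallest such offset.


Try each offset into the search buffer:
  offset=1 (pos 6, char 'd'): match length 0
  offset=2 (pos 5, char 'd'): match length 0
  offset=3 (pos 4, char 'b'): match length 2
  offset=4 (pos 3, char 'b'): match length 1
  offset=5 (pos 2, char 'b'): match length 1
  offset=6 (pos 1, char 'b'): match length 1
  offset=7 (pos 0, char 'f'): match length 0
Longest match has length 2 at offset 3.
next_char = character at position 7 + 2 = 9 -> 'd'

Best match: offset=3, length=2 (matching 'bd' starting at position 4)
LZ77 triple: (3, 2, 'd')


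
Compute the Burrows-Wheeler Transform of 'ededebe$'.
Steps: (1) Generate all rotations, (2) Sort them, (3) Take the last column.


Rotations (sorted):
  0: $ededebe -> last char: e
  1: be$edede -> last char: e
  2: debe$ede -> last char: e
  3: dedebe$e -> last char: e
  4: e$ededeb -> last char: b
  5: ebe$eded -> last char: d
  6: edebe$ed -> last char: d
  7: ededebe$ -> last char: $


BWT = eeeebdd$


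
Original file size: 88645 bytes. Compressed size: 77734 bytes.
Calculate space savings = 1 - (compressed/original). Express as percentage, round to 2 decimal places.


ratio = compressed/original = 77734/88645 = 0.876914
savings = 1 - ratio = 1 - 0.876914 = 0.123086
as a percentage: 0.123086 * 100 = 12.31%

Space savings = 1 - 77734/88645 = 12.31%


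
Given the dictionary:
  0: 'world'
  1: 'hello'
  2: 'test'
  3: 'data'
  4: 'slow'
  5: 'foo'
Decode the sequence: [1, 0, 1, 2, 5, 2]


Look up each index in the dictionary:
  1 -> 'hello'
  0 -> 'world'
  1 -> 'hello'
  2 -> 'test'
  5 -> 'foo'
  2 -> 'test'

Decoded: "hello world hello test foo test"


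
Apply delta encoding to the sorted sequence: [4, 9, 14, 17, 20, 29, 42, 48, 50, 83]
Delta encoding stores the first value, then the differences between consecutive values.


First value: 4
Deltas:
  9 - 4 = 5
  14 - 9 = 5
  17 - 14 = 3
  20 - 17 = 3
  29 - 20 = 9
  42 - 29 = 13
  48 - 42 = 6
  50 - 48 = 2
  83 - 50 = 33


Delta encoded: [4, 5, 5, 3, 3, 9, 13, 6, 2, 33]


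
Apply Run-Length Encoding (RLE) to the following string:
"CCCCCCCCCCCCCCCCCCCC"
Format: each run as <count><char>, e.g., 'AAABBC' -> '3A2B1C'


Scanning runs left to right:
  i=0: run of 'C' x 20 -> '20C'

RLE = 20C


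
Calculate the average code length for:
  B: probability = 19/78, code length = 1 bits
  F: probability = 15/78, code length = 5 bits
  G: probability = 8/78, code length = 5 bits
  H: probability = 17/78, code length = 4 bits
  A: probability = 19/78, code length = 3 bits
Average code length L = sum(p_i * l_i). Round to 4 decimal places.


Weighted contributions p_i * l_i:
  B: (19/78) * 1 = 19/78
  F: (15/78) * 5 = 75/78
  G: (8/78) * 5 = 40/78
  H: (17/78) * 4 = 68/78
  A: (19/78) * 3 = 57/78
Sum = (19 + 75 + 40 + 68 + 57)/78 = 259/78

L = 259/78 = 3.3205 bits/symbol


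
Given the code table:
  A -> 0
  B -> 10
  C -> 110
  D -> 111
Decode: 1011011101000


Decoding:
10 -> B
110 -> C
111 -> D
0 -> A
10 -> B
0 -> A
0 -> A


Result: BCDABAA


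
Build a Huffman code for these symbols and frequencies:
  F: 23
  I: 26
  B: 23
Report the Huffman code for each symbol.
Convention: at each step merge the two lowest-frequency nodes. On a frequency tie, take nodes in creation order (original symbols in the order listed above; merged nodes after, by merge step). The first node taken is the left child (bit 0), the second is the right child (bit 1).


Huffman tree construction:
Step 1: Merge F(23) + B(23) = 46
Step 2: Merge I(26) + (F+B)(46) = 72
Read each symbol's code off the tree from the root (left child = 0, right child = 1).

Codes:
  F: 10 (length 2)
  I: 0 (length 1)
  B: 11 (length 2)
Average code length: 118/72 = 1.6389 bits/symbol


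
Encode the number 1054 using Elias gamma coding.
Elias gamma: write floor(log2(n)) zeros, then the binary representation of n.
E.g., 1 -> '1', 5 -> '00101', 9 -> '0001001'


num_bits = floor(log2(1054)) + 1 = 11
leading_zeros = num_bits - 1 = 10
binary(1054) = 10000011110

Elias gamma(1054) = '0000000000' + '10000011110' = 000000000010000011110 (21 bits)


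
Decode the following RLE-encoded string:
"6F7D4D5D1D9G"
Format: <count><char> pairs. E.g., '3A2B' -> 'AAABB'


Expanding each <count><char> pair:
  6F -> 'FFFFFF'
  7D -> 'DDDDDDD'
  4D -> 'DDDD'
  5D -> 'DDDDD'
  1D -> 'D'
  9G -> 'GGGGGGGGG'

Decoded = FFFFFFDDDDDDDDDDDDDDDDDGGGGGGGGG


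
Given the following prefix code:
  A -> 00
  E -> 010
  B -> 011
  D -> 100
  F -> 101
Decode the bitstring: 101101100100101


Decoding step by step:
Bits 101 -> F
Bits 101 -> F
Bits 100 -> D
Bits 100 -> D
Bits 101 -> F


Decoded message: FFDDF


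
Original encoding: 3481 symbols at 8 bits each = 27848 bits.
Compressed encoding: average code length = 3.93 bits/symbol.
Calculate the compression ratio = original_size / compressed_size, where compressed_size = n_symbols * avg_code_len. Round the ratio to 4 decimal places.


original_size = n_symbols * orig_bits = 3481 * 8 = 27848 bits
compressed_size = n_symbols * avg_code_len = 3481 * 3.93 = 13680.33 bits
ratio = original_size / compressed_size = 27848 / 13680.33 = 2.0356

Compression ratio = 2.0356


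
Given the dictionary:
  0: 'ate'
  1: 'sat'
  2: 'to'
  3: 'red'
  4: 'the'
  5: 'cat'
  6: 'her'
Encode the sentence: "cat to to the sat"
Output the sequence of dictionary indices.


Look up each word in the dictionary:
  'cat' -> 5
  'to' -> 2
  'to' -> 2
  'the' -> 4
  'sat' -> 1

Encoded: [5, 2, 2, 4, 1]


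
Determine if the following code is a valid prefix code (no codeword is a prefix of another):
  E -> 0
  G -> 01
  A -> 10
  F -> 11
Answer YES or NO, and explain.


Checking each pair (does one codeword prefix another?):
  E='0' vs G='01': prefix -- VIOLATION

NO -- this is NOT a valid prefix code. E (0) is a prefix of G (01).


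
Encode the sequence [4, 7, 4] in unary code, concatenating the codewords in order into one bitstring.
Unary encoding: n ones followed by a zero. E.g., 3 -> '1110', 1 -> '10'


Encode each number as n ones followed by a terminating 0:
  4 -> 11110 (5 bits)
  7 -> 11111110 (8 bits)
  4 -> 11110 (5 bits)
Total length = 5 + 8 + 5 = 18 bits.

Unary([4, 7, 4]) = 111101111111011110 (18 bits)


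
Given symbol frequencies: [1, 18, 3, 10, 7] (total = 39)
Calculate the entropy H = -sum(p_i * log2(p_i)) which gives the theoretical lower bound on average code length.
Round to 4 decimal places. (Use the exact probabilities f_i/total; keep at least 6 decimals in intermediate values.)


Per-symbol terms -p_i * log2(p_i) with p_i = f_i/39:
  p = 1/39 = 0.025641: log2(p) = -5.285402, -p*log2(p) = 0.135523
  p = 18/39 = 0.461538: log2(p) = -1.115477, -p*log2(p) = 0.514836
  p = 3/39 = 0.076923: log2(p) = -3.700440, -p*log2(p) = 0.284649
  p = 10/39 = 0.256410: log2(p) = -1.963474, -p*log2(p) = 0.503455
  p = 7/39 = 0.179487: log2(p) = -2.478047, -p*log2(p) = 0.444778
H = 0.135523 + 0.514836 + 0.284649 + 0.503455 + 0.444778 = 1.883241

H = 1.8832 bits/symbol


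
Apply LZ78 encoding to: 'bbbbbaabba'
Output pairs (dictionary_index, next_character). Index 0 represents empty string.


LZ78 encoding steps:
Dictionary: {0: ''}
Step 1: w='' (idx 0), next='b' -> output (0, 'b'), add 'b' as idx 1
Step 2: w='b' (idx 1), next='b' -> output (1, 'b'), add 'bb' as idx 2
Step 3: w='bb' (idx 2), next='a' -> output (2, 'a'), add 'bba' as idx 3
Step 4: w='' (idx 0), next='a' -> output (0, 'a'), add 'a' as idx 4
Step 5: w='bba' (idx 3), end of input -> output (3, '')


Encoded: [(0, 'b'), (1, 'b'), (2, 'a'), (0, 'a'), (3, '')]


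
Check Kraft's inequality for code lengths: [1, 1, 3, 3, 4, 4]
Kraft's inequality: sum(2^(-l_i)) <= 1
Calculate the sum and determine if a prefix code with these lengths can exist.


Sum = 2^(-1) + 2^(-1) + 2^(-3) + 2^(-3) + 2^(-4) + 2^(-4)
    = 0.5 + 0.5 + 0.125 + 0.125 + 0.0625 + 0.0625
    = 22/16 = 1.375
Since 1.375 > 1, Kraft's inequality is NOT satisfied.
A prefix code with these lengths CANNOT exist.

Kraft sum = 1.375. Not satisfied.


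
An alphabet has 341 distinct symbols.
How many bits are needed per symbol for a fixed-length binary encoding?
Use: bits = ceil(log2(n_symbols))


log2(341) = 8.4136
Bracket: 2^8 = 256 < 341 <= 2^9 = 512
So ceil(log2(341)) = 9

bits = ceil(log2(341)) = ceil(8.4136) = 9 bits


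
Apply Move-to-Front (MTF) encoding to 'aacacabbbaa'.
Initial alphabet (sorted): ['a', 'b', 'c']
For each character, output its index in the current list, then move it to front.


MTF encoding:
'a': index 0 in ['a', 'b', 'c'] -> ['a', 'b', 'c']
'a': index 0 in ['a', 'b', 'c'] -> ['a', 'b', 'c']
'c': index 2 in ['a', 'b', 'c'] -> ['c', 'a', 'b']
'a': index 1 in ['c', 'a', 'b'] -> ['a', 'c', 'b']
'c': index 1 in ['a', 'c', 'b'] -> ['c', 'a', 'b']
'a': index 1 in ['c', 'a', 'b'] -> ['a', 'c', 'b']
'b': index 2 in ['a', 'c', 'b'] -> ['b', 'a', 'c']
'b': index 0 in ['b', 'a', 'c'] -> ['b', 'a', 'c']
'b': index 0 in ['b', 'a', 'c'] -> ['b', 'a', 'c']
'a': index 1 in ['b', 'a', 'c'] -> ['a', 'b', 'c']
'a': index 0 in ['a', 'b', 'c'] -> ['a', 'b', 'c']


Output: [0, 0, 2, 1, 1, 1, 2, 0, 0, 1, 0]


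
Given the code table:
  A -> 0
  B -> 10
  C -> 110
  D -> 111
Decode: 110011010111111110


Decoding:
110 -> C
0 -> A
110 -> C
10 -> B
111 -> D
111 -> D
110 -> C


Result: CACBDDC


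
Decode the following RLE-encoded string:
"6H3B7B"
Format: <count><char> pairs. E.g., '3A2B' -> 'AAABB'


Expanding each <count><char> pair:
  6H -> 'HHHHHH'
  3B -> 'BBB'
  7B -> 'BBBBBBB'

Decoded = HHHHHHBBBBBBBBBB


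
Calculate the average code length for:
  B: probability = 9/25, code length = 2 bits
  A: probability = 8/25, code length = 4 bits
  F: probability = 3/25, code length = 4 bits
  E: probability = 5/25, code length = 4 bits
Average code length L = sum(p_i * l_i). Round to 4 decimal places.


Weighted contributions p_i * l_i:
  B: (9/25) * 2 = 18/25
  A: (8/25) * 4 = 32/25
  F: (3/25) * 4 = 12/25
  E: (5/25) * 4 = 20/25
Sum = (18 + 32 + 12 + 20)/25 = 82/25

L = 82/25 = 3.2800 bits/symbol


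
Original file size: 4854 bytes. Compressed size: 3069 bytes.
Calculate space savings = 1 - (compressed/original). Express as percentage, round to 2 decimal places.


ratio = compressed/original = 3069/4854 = 0.632262
savings = 1 - ratio = 1 - 0.632262 = 0.367738
as a percentage: 0.367738 * 100 = 36.77%

Space savings = 1 - 3069/4854 = 36.77%


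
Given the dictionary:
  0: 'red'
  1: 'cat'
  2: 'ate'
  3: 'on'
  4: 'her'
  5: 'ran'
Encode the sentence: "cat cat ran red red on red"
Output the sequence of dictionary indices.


Look up each word in the dictionary:
  'cat' -> 1
  'cat' -> 1
  'ran' -> 5
  'red' -> 0
  'red' -> 0
  'on' -> 3
  'red' -> 0

Encoded: [1, 1, 5, 0, 0, 3, 0]


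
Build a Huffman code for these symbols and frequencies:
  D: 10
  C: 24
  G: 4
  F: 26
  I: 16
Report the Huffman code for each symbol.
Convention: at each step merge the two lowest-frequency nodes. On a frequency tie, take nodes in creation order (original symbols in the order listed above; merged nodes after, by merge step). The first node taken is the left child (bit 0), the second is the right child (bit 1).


Huffman tree construction:
Step 1: Merge G(4) + D(10) = 14
Step 2: Merge (G+D)(14) + I(16) = 30
Step 3: Merge C(24) + F(26) = 50
Step 4: Merge ((G+D)+I)(30) + (C+F)(50) = 80
Read each symbol's code off the tree from the root (left child = 0, right child = 1).

Codes:
  D: 001 (length 3)
  C: 10 (length 2)
  G: 000 (length 3)
  F: 11 (length 2)
  I: 01 (length 2)
Average code length: 174/80 = 2.1750 bits/symbol


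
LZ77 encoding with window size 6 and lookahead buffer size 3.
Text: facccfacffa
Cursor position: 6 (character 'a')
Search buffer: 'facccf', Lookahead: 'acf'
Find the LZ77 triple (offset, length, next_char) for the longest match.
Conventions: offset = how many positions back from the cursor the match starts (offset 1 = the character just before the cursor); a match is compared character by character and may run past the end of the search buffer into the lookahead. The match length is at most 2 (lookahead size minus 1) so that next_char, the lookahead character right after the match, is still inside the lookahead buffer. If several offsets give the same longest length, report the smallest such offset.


Try each offset into the search buffer:
  offset=1 (pos 5, char 'f'): match length 0
  offset=2 (pos 4, char 'c'): match length 0
  offset=3 (pos 3, char 'c'): match length 0
  offset=4 (pos 2, char 'c'): match length 0
  offset=5 (pos 1, char 'a'): match length 2
  offset=6 (pos 0, char 'f'): match length 0
Longest match has length 2 at offset 5.
next_char = character at position 6 + 2 = 8 -> 'f'

Best match: offset=5, length=2 (matching 'ac' starting at position 1)
LZ77 triple: (5, 2, 'f')


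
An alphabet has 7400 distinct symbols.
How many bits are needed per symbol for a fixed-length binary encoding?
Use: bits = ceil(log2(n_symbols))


log2(7400) = 12.8533
Bracket: 2^12 = 4096 < 7400 <= 2^13 = 8192
So ceil(log2(7400)) = 13

bits = ceil(log2(7400)) = ceil(12.8533) = 13 bits


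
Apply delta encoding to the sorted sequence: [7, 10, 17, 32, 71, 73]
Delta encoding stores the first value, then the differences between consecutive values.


First value: 7
Deltas:
  10 - 7 = 3
  17 - 10 = 7
  32 - 17 = 15
  71 - 32 = 39
  73 - 71 = 2


Delta encoded: [7, 3, 7, 15, 39, 2]


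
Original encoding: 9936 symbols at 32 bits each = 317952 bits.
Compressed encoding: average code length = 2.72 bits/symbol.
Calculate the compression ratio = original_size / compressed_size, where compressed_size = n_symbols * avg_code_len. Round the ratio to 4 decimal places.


original_size = n_symbols * orig_bits = 9936 * 32 = 317952 bits
compressed_size = n_symbols * avg_code_len = 9936 * 2.72 = 27025.92 bits
ratio = original_size / compressed_size = 317952 / 27025.92 = 11.7647

Compression ratio = 11.7647


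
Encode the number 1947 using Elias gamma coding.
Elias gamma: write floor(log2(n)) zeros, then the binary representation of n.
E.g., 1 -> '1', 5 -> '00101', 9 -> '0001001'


num_bits = floor(log2(1947)) + 1 = 11
leading_zeros = num_bits - 1 = 10
binary(1947) = 11110011011

Elias gamma(1947) = '0000000000' + '11110011011' = 000000000011110011011 (21 bits)


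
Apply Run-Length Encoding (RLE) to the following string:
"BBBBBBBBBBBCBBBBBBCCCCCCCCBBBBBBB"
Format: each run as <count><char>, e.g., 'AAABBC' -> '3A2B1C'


Scanning runs left to right:
  i=0: run of 'B' x 11 -> '11B'
  i=11: run of 'C' x 1 -> '1C'
  i=12: run of 'B' x 6 -> '6B'
  i=18: run of 'C' x 8 -> '8C'
  i=26: run of 'B' x 7 -> '7B'

RLE = 11B1C6B8C7B


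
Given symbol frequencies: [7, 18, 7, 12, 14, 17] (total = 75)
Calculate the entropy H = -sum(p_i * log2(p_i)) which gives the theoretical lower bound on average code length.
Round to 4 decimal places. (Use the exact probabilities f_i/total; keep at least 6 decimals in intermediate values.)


Per-symbol terms -p_i * log2(p_i) with p_i = f_i/75:
  p = 7/75 = 0.093333: log2(p) = -3.421464, -p*log2(p) = 0.319337
  p = 18/75 = 0.240000: log2(p) = -2.058894, -p*log2(p) = 0.494134
  p = 7/75 = 0.093333: log2(p) = -3.421464, -p*log2(p) = 0.319337
  p = 12/75 = 0.160000: log2(p) = -2.643856, -p*log2(p) = 0.423017
  p = 14/75 = 0.186667: log2(p) = -2.421464, -p*log2(p) = 0.452007
  p = 17/75 = 0.226667: log2(p) = -2.141356, -p*log2(p) = 0.485374
H = 0.319337 + 0.494134 + 0.319337 + 0.423017 + 0.452007 + 0.485374 = 2.493206

H = 2.4932 bits/symbol


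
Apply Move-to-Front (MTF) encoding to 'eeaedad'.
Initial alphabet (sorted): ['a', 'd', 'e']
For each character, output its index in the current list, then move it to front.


MTF encoding:
'e': index 2 in ['a', 'd', 'e'] -> ['e', 'a', 'd']
'e': index 0 in ['e', 'a', 'd'] -> ['e', 'a', 'd']
'a': index 1 in ['e', 'a', 'd'] -> ['a', 'e', 'd']
'e': index 1 in ['a', 'e', 'd'] -> ['e', 'a', 'd']
'd': index 2 in ['e', 'a', 'd'] -> ['d', 'e', 'a']
'a': index 2 in ['d', 'e', 'a'] -> ['a', 'd', 'e']
'd': index 1 in ['a', 'd', 'e'] -> ['d', 'a', 'e']


Output: [2, 0, 1, 1, 2, 2, 1]


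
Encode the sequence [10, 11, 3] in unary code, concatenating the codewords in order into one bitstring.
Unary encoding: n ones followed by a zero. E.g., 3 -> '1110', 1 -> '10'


Encode each number as n ones followed by a terminating 0:
  10 -> 11111111110 (11 bits)
  11 -> 111111111110 (12 bits)
  3 -> 1110 (4 bits)
Total length = 11 + 12 + 4 = 27 bits.

Unary([10, 11, 3]) = 111111111101111111111101110 (27 bits)


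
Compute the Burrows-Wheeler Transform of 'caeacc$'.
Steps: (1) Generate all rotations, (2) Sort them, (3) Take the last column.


Rotations (sorted):
  0: $caeacc -> last char: c
  1: acc$cae -> last char: e
  2: aeacc$c -> last char: c
  3: c$caeac -> last char: c
  4: caeacc$ -> last char: $
  5: cc$caea -> last char: a
  6: eacc$ca -> last char: a


BWT = cecc$aa


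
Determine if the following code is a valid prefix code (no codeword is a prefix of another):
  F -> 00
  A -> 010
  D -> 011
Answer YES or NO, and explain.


Checking each pair (does one codeword prefix another?):
  F='00' vs A='010': no prefix
  F='00' vs D='011': no prefix
  A='010' vs F='00': no prefix
  A='010' vs D='011': no prefix
  D='011' vs F='00': no prefix
  D='011' vs A='010': no prefix
No violation found over all pairs.

YES -- this is a valid prefix code. No codeword is a prefix of any other codeword.


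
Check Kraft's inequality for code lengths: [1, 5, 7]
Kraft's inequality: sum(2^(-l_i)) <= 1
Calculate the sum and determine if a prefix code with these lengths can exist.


Sum = 2^(-1) + 2^(-5) + 2^(-7)
    = 0.5 + 0.03125 + 0.0078125
    = 69/128 = 0.5390625
Since 0.5390625 <= 1, Kraft's inequality IS satisfied.
A prefix code with these lengths CAN exist.

Kraft sum = 0.5390625. Satisfied.


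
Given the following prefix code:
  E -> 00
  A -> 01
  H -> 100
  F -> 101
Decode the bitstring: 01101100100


Decoding step by step:
Bits 01 -> A
Bits 101 -> F
Bits 100 -> H
Bits 100 -> H


Decoded message: AFHH


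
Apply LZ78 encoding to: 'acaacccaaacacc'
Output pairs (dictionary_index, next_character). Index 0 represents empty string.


LZ78 encoding steps:
Dictionary: {0: ''}
Step 1: w='' (idx 0), next='a' -> output (0, 'a'), add 'a' as idx 1
Step 2: w='' (idx 0), next='c' -> output (0, 'c'), add 'c' as idx 2
Step 3: w='a' (idx 1), next='a' -> output (1, 'a'), add 'aa' as idx 3
Step 4: w='c' (idx 2), next='c' -> output (2, 'c'), add 'cc' as idx 4
Step 5: w='c' (idx 2), next='a' -> output (2, 'a'), add 'ca' as idx 5
Step 6: w='aa' (idx 3), next='c' -> output (3, 'c'), add 'aac' as idx 6
Step 7: w='a' (idx 1), next='c' -> output (1, 'c'), add 'ac' as idx 7
Step 8: w='c' (idx 2), end of input -> output (2, '')


Encoded: [(0, 'a'), (0, 'c'), (1, 'a'), (2, 'c'), (2, 'a'), (3, 'c'), (1, 'c'), (2, '')]


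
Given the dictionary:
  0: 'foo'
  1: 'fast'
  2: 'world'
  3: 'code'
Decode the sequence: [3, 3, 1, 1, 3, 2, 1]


Look up each index in the dictionary:
  3 -> 'code'
  3 -> 'code'
  1 -> 'fast'
  1 -> 'fast'
  3 -> 'code'
  2 -> 'world'
  1 -> 'fast'

Decoded: "code code fast fast code world fast"


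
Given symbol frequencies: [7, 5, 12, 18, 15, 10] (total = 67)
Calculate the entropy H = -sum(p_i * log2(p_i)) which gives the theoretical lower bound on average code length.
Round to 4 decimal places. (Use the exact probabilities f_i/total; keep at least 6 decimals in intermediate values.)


Per-symbol terms -p_i * log2(p_i) with p_i = f_i/67:
  p = 7/67 = 0.104478: log2(p) = -3.258734, -p*log2(p) = 0.340465
  p = 5/67 = 0.074627: log2(p) = -3.744161, -p*log2(p) = 0.279415
  p = 12/67 = 0.179104: log2(p) = -2.481127, -p*log2(p) = 0.444381
  p = 18/67 = 0.268657: log2(p) = -1.896164, -p*log2(p) = 0.509417
  p = 15/67 = 0.223881: log2(p) = -2.159199, -p*log2(p) = 0.483403
  p = 10/67 = 0.149254: log2(p) = -2.744161, -p*log2(p) = 0.409576
H = 0.340465 + 0.279415 + 0.444381 + 0.509417 + 0.483403 + 0.409576 = 2.466657

H = 2.4667 bits/symbol


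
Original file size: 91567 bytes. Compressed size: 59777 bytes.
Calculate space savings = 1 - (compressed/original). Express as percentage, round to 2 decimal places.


ratio = compressed/original = 59777/91567 = 0.652823
savings = 1 - ratio = 1 - 0.652823 = 0.347177
as a percentage: 0.347177 * 100 = 34.72%

Space savings = 1 - 59777/91567 = 34.72%
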